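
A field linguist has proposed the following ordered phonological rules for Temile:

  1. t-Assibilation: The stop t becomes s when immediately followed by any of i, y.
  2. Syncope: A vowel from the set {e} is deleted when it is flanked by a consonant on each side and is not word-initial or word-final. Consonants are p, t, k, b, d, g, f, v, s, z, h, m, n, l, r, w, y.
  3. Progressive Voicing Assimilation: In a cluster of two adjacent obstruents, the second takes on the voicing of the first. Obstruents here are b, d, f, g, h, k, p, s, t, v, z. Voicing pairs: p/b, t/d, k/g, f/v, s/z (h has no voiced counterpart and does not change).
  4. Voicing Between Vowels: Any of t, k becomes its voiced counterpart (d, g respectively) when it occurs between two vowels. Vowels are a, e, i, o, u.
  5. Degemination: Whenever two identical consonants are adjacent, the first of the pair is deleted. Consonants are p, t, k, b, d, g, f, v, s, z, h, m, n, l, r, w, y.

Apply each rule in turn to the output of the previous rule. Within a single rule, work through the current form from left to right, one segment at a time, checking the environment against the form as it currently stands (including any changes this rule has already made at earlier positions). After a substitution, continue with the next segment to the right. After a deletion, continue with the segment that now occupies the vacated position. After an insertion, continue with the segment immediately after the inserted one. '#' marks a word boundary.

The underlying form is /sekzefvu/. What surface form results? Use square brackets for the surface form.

1 t-Assibilation: no change — [sekzefvu]
2 Syncope: [sekzefvu] → [skzfvu]
3 Progressive Voicing Assimilation: [skzfvu] → [sksffu]
4 Voicing Between Vowels: no change — [sksffu]
5 Degemination: [sksffu] → [sksfu]

[sksfu]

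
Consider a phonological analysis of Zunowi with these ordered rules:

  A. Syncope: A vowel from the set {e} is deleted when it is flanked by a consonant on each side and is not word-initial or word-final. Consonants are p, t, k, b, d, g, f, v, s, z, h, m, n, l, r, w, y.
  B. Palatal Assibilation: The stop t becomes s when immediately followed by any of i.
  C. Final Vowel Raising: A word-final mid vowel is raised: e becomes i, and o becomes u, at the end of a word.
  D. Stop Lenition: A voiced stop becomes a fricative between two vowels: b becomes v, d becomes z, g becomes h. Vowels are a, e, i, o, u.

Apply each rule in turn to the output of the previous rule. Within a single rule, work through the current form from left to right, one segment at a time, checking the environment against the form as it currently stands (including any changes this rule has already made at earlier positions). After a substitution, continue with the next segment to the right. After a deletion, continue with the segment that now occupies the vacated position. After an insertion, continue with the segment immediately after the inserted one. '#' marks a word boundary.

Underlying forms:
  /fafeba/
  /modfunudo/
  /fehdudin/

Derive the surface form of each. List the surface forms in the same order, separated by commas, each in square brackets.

/fafeba/:
  A Syncope: [fafeba] → [fafba]
  B Palatal Assibilation: no change — [fafba]
  C Final Vowel Raising: no change — [fafba]
  D Stop Lenition: no change — [fafba]
/modfunudo/:
  A Syncope: no change — [modfunudo]
  B Palatal Assibilation: no change — [modfunudo]
  C Final Vowel Raising: [modfunudo] → [modfunudu]
  D Stop Lenition: [modfunudu] → [modfunuzu]
/fehdudin/:
  A Syncope: [fehdudin] → [fhdudin]
  B Palatal Assibilation: no change — [fhdudin]
  C Final Vowel Raising: no change — [fhdudin]
  D Stop Lenition: [fhdudin] → [fhduzin]

[fafba], [modfunuzu], [fhduzin]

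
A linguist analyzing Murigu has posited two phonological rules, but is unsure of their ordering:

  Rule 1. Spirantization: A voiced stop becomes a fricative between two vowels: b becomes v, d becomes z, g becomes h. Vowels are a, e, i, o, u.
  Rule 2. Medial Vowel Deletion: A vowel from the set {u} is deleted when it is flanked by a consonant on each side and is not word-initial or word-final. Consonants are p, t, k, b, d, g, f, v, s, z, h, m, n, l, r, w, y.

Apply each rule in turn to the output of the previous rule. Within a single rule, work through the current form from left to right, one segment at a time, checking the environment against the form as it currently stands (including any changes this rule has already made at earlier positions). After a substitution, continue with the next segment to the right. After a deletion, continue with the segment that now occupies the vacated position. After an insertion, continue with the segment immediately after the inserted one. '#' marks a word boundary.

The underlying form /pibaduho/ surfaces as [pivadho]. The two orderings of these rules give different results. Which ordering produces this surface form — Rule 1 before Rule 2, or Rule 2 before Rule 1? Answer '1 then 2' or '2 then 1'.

2 then 1

Order 1 then 2:
  1 Spirantization: [pibaduho] → [pivazuho]
  2 Medial Vowel Deletion: [pivazuho] → [pivazho]
  result: [pivazho]
Order 2 then 1:
  2 Medial Vowel Deletion: [pibaduho] → [pibadho]
  1 Spirantization: [pibadho] → [pivadho]
  result: [pivadho]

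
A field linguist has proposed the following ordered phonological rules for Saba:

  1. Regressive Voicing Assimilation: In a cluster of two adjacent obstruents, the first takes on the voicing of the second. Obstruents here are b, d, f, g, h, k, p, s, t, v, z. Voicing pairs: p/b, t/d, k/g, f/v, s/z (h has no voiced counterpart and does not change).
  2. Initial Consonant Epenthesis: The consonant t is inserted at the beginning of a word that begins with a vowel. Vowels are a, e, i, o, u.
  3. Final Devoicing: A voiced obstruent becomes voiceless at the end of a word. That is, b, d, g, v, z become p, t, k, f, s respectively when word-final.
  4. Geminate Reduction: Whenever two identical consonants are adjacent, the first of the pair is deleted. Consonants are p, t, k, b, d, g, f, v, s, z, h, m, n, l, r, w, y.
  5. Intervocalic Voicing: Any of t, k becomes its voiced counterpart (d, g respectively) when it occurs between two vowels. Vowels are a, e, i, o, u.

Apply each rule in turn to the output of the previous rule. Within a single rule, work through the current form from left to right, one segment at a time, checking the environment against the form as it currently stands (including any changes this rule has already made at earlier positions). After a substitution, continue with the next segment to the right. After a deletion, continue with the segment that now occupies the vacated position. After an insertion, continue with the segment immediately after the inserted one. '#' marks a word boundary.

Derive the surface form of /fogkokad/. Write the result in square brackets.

1 Regressive Voicing Assimilation: [fogkokad] → [fokkokad]
2 Initial Consonant Epenthesis: no change — [fokkokad]
3 Final Devoicing: [fokkokad] → [fokkokat]
4 Geminate Reduction: [fokkokat] → [fokokat]
5 Intervocalic Voicing: [fokokat] → [fogogat]

[fogogat]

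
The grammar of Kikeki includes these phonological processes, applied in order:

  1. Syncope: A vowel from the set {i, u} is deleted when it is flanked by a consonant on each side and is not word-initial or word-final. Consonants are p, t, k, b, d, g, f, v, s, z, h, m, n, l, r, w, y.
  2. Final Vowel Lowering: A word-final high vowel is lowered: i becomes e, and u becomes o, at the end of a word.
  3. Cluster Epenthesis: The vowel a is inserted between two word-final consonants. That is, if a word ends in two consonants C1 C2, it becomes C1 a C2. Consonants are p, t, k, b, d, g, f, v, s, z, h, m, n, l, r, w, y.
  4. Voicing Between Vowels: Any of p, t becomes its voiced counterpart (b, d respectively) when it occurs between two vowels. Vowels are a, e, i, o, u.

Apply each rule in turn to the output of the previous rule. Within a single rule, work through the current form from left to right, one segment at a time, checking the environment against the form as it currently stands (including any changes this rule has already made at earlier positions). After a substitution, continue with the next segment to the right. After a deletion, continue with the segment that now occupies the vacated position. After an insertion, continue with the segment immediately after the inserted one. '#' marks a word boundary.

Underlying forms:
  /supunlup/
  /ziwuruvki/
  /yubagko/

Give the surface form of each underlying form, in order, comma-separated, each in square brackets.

[spnlap], [zwrvke], [ybagko]

/supunlup/:
  1 Syncope: [supunlup] → [spnlp]
  2 Final Vowel Lowering: no change — [spnlp]
  3 Cluster Epenthesis: [spnlp] → [spnlap]
  4 Voicing Between Vowels: no change — [spnlap]
/ziwuruvki/:
  1 Syncope: [ziwuruvki] → [zwrvki]
  2 Final Vowel Lowering: [zwrvki] → [zwrvke]
  3 Cluster Epenthesis: no change — [zwrvke]
  4 Voicing Between Vowels: no change — [zwrvke]
/yubagko/:
  1 Syncope: [yubagko] → [ybagko]
  2 Final Vowel Lowering: no change — [ybagko]
  3 Cluster Epenthesis: no change — [ybagko]
  4 Voicing Between Vowels: no change — [ybagko]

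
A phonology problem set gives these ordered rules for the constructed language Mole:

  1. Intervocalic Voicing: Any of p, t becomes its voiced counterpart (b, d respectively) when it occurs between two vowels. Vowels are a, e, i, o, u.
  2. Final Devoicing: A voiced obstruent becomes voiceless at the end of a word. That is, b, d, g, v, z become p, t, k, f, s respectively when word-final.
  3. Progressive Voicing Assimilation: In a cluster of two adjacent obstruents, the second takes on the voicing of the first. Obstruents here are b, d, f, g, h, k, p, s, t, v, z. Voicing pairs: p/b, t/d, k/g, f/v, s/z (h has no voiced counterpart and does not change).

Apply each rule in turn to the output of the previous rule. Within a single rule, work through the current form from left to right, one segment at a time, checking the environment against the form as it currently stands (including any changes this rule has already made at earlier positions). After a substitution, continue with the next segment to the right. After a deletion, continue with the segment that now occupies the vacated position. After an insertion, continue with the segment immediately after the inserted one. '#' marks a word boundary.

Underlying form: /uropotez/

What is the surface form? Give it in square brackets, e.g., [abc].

1 Intervocalic Voicing: [uropotez] → [urobodez]
2 Final Devoicing: [urobodez] → [urobodes]
3 Progressive Voicing Assimilation: no change — [urobodes]

[urobodes]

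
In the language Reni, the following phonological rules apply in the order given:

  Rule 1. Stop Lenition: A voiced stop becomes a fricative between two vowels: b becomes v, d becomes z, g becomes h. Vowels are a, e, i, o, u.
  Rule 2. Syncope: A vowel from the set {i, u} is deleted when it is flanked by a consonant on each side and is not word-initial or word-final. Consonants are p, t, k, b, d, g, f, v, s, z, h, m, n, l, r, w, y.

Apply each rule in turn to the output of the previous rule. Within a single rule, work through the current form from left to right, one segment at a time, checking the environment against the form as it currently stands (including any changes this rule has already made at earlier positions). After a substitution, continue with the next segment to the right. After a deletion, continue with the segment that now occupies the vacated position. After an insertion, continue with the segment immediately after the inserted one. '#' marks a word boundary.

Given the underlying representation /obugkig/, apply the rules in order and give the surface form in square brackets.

[ovgkg]

Rule 1 Stop Lenition: [obugkig] → [ovugkig]
Rule 2 Syncope: [ovugkig] → [ovgkg]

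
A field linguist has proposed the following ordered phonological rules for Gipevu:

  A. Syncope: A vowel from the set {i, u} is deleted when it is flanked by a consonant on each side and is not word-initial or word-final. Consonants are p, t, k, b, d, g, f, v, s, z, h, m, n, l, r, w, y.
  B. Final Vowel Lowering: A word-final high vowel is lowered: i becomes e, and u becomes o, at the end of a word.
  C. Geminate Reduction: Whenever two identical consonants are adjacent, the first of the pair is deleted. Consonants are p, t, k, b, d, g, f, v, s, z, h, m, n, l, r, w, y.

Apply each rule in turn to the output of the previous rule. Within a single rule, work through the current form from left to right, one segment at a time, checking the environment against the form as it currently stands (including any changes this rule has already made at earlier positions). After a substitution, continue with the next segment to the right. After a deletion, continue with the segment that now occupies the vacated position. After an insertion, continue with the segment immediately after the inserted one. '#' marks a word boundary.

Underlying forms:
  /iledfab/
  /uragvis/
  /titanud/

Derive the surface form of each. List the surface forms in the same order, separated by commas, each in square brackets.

[iledfab], [uragvs], [tand]

/iledfab/:
  A Syncope: no change — [iledfab]
  B Final Vowel Lowering: no change — [iledfab]
  C Geminate Reduction: no change — [iledfab]
/uragvis/:
  A Syncope: [uragvis] → [uragvs]
  B Final Vowel Lowering: no change — [uragvs]
  C Geminate Reduction: no change — [uragvs]
/titanud/:
  A Syncope: [titanud] → [ttand]
  B Final Vowel Lowering: no change — [ttand]
  C Geminate Reduction: [ttand] → [tand]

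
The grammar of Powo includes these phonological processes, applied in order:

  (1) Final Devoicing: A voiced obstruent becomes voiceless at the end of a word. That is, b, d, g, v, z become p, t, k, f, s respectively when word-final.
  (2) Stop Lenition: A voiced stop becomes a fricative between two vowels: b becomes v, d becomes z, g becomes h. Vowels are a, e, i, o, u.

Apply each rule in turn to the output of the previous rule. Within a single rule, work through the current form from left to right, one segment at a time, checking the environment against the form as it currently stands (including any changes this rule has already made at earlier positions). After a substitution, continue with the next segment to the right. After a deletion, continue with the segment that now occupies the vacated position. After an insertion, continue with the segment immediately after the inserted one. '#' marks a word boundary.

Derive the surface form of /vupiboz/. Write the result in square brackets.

(1) Final Devoicing: [vupiboz] → [vupibos]
(2) Stop Lenition: [vupibos] → [vupivos]

[vupivos]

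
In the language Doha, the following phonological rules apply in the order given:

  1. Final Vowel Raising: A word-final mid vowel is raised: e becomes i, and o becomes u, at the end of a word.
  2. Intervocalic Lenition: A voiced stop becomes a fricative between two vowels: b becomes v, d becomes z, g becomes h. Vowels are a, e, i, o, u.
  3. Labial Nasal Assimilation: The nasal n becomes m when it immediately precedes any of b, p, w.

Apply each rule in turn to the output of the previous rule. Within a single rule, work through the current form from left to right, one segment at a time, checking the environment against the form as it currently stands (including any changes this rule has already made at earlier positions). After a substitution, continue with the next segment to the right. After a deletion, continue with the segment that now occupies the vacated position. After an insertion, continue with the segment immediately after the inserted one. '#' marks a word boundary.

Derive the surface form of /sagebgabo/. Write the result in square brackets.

1 Final Vowel Raising: [sagebgabo] → [sagebgabu]
2 Intervocalic Lenition: [sagebgabu] → [sahebgavu]
3 Labial Nasal Assimilation: no change — [sahebgavu]

[sahebgavu]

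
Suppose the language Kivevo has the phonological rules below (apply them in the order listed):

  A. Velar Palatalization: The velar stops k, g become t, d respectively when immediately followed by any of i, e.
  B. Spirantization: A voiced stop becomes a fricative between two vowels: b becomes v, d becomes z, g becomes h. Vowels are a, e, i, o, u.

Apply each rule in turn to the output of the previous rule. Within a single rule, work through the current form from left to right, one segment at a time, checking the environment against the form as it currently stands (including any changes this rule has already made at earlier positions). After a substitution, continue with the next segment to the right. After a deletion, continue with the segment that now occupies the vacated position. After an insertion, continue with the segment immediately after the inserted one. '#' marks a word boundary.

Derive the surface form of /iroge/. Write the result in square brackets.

A Velar Palatalization: [iroge] → [irode]
B Spirantization: [irode] → [iroze]

[iroze]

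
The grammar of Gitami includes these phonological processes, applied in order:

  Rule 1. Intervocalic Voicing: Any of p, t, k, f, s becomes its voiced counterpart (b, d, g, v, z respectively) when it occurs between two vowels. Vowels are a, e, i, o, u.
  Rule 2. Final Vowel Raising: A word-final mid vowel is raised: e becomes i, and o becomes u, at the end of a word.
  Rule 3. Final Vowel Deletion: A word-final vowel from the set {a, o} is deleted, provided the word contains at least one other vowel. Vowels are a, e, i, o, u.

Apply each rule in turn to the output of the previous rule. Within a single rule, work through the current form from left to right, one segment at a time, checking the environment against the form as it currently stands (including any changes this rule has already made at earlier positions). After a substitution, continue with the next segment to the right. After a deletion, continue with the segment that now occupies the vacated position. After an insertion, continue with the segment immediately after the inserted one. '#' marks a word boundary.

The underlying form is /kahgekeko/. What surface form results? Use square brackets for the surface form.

Rule 1 Intervocalic Voicing: [kahgekeko] → [kahgegego]
Rule 2 Final Vowel Raising: [kahgegego] → [kahgegegu]
Rule 3 Final Vowel Deletion: no change — [kahgegegu]

[kahgegegu]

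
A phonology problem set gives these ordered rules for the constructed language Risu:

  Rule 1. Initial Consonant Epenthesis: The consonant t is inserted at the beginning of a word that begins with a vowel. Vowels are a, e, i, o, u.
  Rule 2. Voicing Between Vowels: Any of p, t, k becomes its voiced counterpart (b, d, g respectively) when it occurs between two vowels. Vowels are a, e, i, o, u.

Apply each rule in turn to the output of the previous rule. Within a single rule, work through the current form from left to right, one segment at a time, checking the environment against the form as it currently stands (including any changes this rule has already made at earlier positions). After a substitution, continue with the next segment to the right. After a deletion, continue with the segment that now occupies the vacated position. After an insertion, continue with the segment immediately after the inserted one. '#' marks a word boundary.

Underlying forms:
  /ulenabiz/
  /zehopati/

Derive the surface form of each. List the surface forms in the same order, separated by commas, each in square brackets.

[tulenabiz], [zehobadi]

/ulenabiz/:
  Rule 1 Initial Consonant Epenthesis: [ulenabiz] → [tulenabiz]
  Rule 2 Voicing Between Vowels: no change — [tulenabiz]
/zehopati/:
  Rule 1 Initial Consonant Epenthesis: no change — [zehopati]
  Rule 2 Voicing Between Vowels: [zehopati] → [zehobadi]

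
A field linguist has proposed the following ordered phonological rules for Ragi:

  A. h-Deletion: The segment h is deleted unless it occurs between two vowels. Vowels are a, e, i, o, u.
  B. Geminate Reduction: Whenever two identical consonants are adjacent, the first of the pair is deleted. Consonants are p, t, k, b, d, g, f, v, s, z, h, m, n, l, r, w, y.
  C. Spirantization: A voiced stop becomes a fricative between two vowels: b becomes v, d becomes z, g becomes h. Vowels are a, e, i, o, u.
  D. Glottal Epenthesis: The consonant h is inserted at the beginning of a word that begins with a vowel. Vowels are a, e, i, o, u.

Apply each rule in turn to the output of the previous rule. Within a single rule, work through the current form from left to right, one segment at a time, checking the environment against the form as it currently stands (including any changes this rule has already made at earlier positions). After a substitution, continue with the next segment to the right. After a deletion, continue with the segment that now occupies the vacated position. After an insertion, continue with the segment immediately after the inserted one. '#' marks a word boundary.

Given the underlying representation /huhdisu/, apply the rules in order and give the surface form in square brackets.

A h-Deletion: [huhdisu] → [udisu]
B Geminate Reduction: no change — [udisu]
C Spirantization: [udisu] → [uzisu]
D Glottal Epenthesis: [uzisu] → [huzisu]

[huzisu]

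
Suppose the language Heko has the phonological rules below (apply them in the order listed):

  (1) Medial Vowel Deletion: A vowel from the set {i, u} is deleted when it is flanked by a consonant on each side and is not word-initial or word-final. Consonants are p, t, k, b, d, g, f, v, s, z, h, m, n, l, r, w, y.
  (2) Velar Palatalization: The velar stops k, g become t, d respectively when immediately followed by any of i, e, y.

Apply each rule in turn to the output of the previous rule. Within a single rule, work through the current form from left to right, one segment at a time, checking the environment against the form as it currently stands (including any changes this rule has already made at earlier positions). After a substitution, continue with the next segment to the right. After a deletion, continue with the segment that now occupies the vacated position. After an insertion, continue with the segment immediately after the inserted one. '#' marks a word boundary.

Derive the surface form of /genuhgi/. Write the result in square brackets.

[denhdi]

(1) Medial Vowel Deletion: [genuhgi] → [genhgi]
(2) Velar Palatalization: [genhgi] → [denhdi]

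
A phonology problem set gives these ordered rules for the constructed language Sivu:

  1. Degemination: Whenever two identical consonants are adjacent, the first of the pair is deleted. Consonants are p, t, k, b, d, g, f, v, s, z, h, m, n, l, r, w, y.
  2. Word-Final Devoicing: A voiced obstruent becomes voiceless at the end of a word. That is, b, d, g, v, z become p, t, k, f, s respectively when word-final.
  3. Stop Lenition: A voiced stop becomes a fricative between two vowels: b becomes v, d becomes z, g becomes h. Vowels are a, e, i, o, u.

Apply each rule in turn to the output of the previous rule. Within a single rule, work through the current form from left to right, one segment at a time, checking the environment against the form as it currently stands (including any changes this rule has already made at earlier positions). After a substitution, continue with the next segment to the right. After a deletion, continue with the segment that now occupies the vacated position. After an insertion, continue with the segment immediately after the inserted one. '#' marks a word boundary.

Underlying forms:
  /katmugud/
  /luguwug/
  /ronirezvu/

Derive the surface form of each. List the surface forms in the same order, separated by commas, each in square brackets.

[katmuhut], [luhuwuk], [ronirezvu]

/katmugud/:
  1 Degemination: no change — [katmugud]
  2 Word-Final Devoicing: [katmugud] → [katmugut]
  3 Stop Lenition: [katmugut] → [katmuhut]
/luguwug/:
  1 Degemination: no change — [luguwug]
  2 Word-Final Devoicing: [luguwug] → [luguwuk]
  3 Stop Lenition: [luguwuk] → [luhuwuk]
/ronirezvu/:
  1 Degemination: no change — [ronirezvu]
  2 Word-Final Devoicing: no change — [ronirezvu]
  3 Stop Lenition: no change — [ronirezvu]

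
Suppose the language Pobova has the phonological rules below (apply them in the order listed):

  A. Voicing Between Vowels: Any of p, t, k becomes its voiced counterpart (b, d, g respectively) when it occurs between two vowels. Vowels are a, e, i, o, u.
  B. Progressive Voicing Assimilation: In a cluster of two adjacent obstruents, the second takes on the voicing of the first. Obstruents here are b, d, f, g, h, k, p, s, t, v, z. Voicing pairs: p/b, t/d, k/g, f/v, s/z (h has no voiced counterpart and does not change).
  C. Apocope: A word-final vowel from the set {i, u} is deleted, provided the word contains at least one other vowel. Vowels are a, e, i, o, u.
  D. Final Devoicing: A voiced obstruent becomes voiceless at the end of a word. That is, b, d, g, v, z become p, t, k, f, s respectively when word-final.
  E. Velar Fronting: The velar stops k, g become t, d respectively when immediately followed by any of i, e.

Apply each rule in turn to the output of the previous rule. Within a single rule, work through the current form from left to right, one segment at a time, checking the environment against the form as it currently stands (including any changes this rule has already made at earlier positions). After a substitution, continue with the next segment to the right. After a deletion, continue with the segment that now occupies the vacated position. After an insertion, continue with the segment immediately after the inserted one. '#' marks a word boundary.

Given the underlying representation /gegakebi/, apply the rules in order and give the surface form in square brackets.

A Voicing Between Vowels: [gegakebi] → [gegagebi]
B Progressive Voicing Assimilation: no change — [gegagebi]
C Apocope: [gegagebi] → [gegageb]
D Final Devoicing: [gegageb] → [gegagep]
E Velar Fronting: [gegagep] → [degadep]

[degadep]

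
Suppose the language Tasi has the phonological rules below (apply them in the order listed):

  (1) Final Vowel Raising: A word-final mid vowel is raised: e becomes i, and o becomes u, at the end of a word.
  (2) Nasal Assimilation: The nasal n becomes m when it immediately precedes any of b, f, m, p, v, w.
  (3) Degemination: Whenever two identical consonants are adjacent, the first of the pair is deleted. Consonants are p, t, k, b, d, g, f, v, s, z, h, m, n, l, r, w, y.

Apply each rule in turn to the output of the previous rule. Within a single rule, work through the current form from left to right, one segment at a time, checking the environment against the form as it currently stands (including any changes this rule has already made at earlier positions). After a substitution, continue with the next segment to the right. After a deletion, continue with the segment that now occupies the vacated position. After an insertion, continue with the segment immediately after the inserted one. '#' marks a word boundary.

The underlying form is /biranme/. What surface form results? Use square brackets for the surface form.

[birami]

(1) Final Vowel Raising: [biranme] → [biranmi]
(2) Nasal Assimilation: [biranmi] → [birammi]
(3) Degemination: [birammi] → [birami]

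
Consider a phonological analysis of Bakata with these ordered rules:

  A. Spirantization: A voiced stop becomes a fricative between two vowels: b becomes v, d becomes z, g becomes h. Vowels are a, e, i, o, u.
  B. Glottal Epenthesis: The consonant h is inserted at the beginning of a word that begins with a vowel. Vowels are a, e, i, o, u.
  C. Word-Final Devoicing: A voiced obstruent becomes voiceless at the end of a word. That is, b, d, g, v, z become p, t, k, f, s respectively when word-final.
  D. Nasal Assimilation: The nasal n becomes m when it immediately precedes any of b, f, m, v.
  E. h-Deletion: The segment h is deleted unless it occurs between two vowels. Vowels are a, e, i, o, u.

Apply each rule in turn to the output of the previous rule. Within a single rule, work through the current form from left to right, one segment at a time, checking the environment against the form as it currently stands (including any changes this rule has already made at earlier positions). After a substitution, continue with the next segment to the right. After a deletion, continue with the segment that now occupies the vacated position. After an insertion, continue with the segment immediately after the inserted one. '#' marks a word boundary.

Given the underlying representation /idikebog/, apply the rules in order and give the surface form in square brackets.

[izikevok]

A Spirantization: [idikebog] → [izikevog]
B Glottal Epenthesis: [izikevog] → [hizikevog]
C Word-Final Devoicing: [hizikevog] → [hizikevok]
D Nasal Assimilation: no change — [hizikevok]
E h-Deletion: [hizikevok] → [izikevok]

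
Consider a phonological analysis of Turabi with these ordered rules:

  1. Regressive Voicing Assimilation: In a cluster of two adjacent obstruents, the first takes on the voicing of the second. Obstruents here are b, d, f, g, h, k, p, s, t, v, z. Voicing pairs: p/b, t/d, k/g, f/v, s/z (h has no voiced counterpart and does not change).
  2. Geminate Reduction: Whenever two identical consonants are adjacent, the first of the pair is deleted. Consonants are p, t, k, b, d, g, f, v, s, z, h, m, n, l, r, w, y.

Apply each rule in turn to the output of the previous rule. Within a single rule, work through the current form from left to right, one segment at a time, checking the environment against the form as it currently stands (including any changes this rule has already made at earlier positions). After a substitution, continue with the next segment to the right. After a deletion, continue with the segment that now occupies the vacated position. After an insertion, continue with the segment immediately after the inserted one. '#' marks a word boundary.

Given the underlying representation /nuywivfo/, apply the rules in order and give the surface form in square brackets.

1 Regressive Voicing Assimilation: [nuywivfo] → [nuywiffo]
2 Geminate Reduction: [nuywiffo] → [nuywifo]

[nuywifo]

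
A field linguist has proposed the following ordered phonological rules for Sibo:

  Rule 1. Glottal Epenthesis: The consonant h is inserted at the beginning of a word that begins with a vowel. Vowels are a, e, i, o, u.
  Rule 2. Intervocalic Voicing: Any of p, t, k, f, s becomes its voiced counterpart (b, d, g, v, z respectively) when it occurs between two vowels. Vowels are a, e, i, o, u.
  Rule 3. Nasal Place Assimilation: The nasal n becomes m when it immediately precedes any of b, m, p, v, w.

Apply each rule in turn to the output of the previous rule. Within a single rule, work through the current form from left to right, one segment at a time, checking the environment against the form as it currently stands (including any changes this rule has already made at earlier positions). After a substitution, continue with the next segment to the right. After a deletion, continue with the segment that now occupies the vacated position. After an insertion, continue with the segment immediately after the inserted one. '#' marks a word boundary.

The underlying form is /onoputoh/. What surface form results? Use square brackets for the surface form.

Rule 1 Glottal Epenthesis: [onoputoh] → [honoputoh]
Rule 2 Intervocalic Voicing: [honoputoh] → [honobudoh]
Rule 3 Nasal Place Assimilation: no change — [honobudoh]

[honobudoh]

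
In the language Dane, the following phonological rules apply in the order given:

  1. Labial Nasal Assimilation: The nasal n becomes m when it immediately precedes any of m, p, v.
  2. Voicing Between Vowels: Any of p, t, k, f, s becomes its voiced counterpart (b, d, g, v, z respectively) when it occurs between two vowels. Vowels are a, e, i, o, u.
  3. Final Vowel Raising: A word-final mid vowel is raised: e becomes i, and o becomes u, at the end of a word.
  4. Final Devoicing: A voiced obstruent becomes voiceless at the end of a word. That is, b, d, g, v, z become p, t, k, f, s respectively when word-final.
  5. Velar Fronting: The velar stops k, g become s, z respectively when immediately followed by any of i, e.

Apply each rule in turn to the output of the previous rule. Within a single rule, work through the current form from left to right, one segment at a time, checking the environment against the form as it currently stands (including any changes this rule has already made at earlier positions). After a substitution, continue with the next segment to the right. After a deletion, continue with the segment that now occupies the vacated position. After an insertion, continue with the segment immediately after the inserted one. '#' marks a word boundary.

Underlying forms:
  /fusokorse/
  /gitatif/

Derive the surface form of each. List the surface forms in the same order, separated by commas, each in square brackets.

/fusokorse/:
  1 Labial Nasal Assimilation: no change — [fusokorse]
  2 Voicing Between Vowels: [fusokorse] → [fuzogorse]
  3 Final Vowel Raising: [fuzogorse] → [fuzogorsi]
  4 Final Devoicing: no change — [fuzogorsi]
  5 Velar Fronting: no change — [fuzogorsi]
/gitatif/:
  1 Labial Nasal Assimilation: no change — [gitatif]
  2 Voicing Between Vowels: [gitatif] → [gidadif]
  3 Final Vowel Raising: no change — [gidadif]
  4 Final Devoicing: no change — [gidadif]
  5 Velar Fronting: [gidadif] → [zidadif]

[fuzogorsi], [zidadif]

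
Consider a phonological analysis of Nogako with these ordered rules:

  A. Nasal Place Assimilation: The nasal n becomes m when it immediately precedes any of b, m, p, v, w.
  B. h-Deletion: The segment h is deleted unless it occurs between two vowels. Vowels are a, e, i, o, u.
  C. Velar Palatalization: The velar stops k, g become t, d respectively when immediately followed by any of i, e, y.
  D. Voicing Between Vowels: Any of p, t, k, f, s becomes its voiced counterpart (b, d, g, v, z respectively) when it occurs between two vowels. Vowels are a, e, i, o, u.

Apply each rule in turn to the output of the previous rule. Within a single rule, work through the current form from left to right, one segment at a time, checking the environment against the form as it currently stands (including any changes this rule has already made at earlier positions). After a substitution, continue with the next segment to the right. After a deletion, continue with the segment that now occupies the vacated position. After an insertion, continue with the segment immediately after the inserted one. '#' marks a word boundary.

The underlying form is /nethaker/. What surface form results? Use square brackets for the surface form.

A Nasal Place Assimilation: no change — [nethaker]
B h-Deletion: [nethaker] → [netaker]
C Velar Palatalization: [netaker] → [netater]
D Voicing Between Vowels: [netater] → [nedader]

[nedader]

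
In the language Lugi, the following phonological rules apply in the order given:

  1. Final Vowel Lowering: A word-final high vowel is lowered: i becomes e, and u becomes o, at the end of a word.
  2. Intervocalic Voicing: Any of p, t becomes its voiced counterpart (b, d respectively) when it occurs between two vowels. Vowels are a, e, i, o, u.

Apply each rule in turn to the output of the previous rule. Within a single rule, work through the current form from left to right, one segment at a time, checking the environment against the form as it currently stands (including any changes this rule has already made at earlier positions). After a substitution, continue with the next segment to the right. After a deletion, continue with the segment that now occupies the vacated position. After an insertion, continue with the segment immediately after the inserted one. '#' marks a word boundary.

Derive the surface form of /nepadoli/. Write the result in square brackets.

1 Final Vowel Lowering: [nepadoli] → [nepadole]
2 Intervocalic Voicing: [nepadole] → [nebadole]

[nebadole]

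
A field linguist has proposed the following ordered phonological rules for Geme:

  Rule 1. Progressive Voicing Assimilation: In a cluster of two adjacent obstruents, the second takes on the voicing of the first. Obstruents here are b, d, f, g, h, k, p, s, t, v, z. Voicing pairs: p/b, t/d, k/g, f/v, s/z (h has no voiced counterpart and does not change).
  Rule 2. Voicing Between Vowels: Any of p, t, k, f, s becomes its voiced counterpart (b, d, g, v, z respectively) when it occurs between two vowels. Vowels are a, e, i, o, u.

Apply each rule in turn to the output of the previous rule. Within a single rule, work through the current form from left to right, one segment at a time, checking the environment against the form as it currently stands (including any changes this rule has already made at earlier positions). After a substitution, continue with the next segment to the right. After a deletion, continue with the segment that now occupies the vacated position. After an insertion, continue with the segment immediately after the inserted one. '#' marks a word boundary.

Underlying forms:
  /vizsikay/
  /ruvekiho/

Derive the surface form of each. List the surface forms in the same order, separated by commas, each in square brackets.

[vizzigay], [ruvegiho]

/vizsikay/:
  Rule 1 Progressive Voicing Assimilation: [vizsikay] → [vizzikay]
  Rule 2 Voicing Between Vowels: [vizzikay] → [vizzigay]
/ruvekiho/:
  Rule 1 Progressive Voicing Assimilation: no change — [ruvekiho]
  Rule 2 Voicing Between Vowels: [ruvekiho] → [ruvegiho]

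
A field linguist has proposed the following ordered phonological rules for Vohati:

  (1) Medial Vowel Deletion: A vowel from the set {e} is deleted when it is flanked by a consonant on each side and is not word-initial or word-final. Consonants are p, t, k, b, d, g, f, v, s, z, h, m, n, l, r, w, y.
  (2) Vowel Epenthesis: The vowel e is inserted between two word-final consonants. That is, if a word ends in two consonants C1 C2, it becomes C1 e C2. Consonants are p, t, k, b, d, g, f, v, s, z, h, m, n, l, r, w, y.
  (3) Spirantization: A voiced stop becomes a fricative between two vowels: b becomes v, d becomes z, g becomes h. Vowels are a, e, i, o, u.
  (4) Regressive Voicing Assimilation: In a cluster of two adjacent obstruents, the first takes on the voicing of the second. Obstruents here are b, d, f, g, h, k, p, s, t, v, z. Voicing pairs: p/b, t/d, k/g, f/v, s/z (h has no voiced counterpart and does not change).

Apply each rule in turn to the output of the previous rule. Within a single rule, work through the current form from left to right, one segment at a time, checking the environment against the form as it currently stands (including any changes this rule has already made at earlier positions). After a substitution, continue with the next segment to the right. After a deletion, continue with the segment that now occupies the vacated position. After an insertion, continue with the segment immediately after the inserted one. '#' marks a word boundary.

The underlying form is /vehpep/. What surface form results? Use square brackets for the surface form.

(1) Medial Vowel Deletion: [vehpep] → [vhpp]
(2) Vowel Epenthesis: [vhpp] → [vhpep]
(3) Spirantization: no change — [vhpep]
(4) Regressive Voicing Assimilation: [vhpep] → [fhpep]

[fhpep]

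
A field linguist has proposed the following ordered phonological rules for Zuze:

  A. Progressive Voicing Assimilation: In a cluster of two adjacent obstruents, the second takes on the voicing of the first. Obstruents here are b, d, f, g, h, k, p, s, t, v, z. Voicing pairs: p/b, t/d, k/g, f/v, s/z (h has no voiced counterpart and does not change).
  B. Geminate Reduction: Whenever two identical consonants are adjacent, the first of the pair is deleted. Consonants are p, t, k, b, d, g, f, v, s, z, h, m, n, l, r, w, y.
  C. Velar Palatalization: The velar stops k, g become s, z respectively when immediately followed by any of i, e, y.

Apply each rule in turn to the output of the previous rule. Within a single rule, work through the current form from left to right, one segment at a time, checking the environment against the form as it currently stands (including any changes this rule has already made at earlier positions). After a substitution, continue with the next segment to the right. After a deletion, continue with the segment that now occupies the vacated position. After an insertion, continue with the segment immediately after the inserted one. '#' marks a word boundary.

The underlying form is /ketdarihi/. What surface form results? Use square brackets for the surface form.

A Progressive Voicing Assimilation: [ketdarihi] → [kettarihi]
B Geminate Reduction: [kettarihi] → [ketarihi]
C Velar Palatalization: [ketarihi] → [setarihi]

[setarihi]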